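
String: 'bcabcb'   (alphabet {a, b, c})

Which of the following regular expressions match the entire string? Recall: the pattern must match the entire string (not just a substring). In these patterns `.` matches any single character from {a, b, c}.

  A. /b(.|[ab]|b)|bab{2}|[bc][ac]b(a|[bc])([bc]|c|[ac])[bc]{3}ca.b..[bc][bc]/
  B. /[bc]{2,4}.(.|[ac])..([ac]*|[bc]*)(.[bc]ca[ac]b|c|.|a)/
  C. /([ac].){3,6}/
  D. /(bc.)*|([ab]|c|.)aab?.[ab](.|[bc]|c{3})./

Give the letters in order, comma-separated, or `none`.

A → no match
B → no match
C → no match
D → match

D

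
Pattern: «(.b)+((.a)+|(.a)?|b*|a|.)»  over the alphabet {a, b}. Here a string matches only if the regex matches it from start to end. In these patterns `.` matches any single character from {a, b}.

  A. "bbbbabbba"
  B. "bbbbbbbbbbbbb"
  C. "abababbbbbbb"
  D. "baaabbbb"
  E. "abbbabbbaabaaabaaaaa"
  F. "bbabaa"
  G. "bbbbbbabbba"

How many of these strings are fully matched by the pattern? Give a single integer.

A → match
B → match
C → match
D → no match
E → match
F → match
G → match
Total matched: 6

6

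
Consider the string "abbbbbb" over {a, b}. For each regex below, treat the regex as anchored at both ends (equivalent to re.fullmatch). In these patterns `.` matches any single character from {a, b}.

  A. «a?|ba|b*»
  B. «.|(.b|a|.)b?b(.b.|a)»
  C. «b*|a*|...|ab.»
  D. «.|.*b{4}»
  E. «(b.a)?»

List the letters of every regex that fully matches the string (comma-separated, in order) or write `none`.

A → no match
B → match
C → no match
D → match
E → no match

B, D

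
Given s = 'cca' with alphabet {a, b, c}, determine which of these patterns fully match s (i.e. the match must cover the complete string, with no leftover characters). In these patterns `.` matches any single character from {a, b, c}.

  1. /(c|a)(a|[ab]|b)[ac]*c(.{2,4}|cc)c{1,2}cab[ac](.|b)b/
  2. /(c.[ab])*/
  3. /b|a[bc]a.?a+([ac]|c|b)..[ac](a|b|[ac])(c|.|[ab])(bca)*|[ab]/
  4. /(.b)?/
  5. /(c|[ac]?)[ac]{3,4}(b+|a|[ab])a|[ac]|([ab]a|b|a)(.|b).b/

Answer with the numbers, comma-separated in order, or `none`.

1 → no match — must end with 'b'
2 → match
3 → no match
4 → no match
5 → no match

2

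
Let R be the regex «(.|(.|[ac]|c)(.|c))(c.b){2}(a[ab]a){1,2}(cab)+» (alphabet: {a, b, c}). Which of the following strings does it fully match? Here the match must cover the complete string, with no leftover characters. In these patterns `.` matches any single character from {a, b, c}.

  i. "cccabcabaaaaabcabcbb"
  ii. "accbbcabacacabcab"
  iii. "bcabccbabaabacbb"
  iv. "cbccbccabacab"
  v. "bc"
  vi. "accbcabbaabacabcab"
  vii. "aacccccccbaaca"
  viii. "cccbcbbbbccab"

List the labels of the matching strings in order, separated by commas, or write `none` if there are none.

i → no match — must end with "cab"
ii → no match
iii → no match — must end with "cab"
iv → no match
v. "bc" → no match — must end with "cab"
vi → no match
vii → no match — must end with "cab"
viii → no match

none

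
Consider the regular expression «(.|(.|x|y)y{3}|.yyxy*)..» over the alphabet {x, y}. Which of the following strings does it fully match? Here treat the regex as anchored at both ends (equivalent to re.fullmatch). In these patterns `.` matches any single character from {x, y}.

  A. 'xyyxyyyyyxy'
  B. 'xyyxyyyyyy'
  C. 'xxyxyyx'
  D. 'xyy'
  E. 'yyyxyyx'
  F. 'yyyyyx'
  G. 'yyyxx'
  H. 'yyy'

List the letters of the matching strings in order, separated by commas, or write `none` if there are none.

A, B, D, E, F, H

A → match
B → match
C → no match
D → match
E → match
F → match
G → no match
H → match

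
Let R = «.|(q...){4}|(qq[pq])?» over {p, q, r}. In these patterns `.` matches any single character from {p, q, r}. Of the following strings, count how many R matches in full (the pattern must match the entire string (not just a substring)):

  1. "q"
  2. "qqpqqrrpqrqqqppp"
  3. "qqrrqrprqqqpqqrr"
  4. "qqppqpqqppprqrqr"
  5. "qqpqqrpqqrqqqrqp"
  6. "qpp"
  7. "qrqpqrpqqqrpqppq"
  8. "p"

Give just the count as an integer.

1 → match
2 → match
3 → match
4 → no match
5 → match
6 → no match
7 → match
8 → match
Total matched: 6

6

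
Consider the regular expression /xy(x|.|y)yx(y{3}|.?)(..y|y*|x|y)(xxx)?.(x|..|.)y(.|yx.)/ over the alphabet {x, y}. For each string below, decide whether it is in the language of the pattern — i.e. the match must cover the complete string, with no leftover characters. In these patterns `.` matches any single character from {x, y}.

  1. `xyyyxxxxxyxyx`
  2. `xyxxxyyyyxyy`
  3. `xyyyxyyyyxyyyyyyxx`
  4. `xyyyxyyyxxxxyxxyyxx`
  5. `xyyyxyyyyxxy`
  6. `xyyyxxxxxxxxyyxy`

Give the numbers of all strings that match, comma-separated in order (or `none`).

1, 3, 4, 6

1 → match
2. `xyxxxyyyyxyy` → no match
3 → match
4 → match
5. `xyyyxyyyyxxy` → no match
6 → match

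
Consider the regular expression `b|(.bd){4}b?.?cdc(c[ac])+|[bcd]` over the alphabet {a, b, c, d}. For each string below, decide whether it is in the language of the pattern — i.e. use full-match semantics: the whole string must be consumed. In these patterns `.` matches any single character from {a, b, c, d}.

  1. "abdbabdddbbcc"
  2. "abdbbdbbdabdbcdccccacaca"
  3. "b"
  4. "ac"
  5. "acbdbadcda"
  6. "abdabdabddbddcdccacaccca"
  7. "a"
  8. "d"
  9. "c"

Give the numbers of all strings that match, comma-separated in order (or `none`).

2, 3, 6, 8, 9

1 → no match
2 → match
3. "b" → match
4. "ac" → no match
5. "acbdbadcda" → no match
6 → match
7. "a" → no match
8. "d" → match
9. "c" → match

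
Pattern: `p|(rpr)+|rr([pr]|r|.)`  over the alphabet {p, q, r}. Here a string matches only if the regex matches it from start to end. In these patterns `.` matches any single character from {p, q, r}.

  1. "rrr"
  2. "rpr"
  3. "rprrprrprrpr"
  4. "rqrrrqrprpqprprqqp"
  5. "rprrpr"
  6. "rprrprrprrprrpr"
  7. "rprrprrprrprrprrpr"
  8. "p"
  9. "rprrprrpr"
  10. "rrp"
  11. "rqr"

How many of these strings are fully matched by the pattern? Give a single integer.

9

1 → match
2 → match
3 → match
4 → no match
5 → match
6 → match
7 → match
8 → match
9 → match
10 → match
11 → no match
Total matched: 9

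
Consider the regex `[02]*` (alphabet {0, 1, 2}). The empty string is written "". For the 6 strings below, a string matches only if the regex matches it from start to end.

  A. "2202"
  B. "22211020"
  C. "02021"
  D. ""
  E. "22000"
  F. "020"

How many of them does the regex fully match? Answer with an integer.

4

A → match
B → no match
C → no match
D → match
E → match
F → match
Total matched: 4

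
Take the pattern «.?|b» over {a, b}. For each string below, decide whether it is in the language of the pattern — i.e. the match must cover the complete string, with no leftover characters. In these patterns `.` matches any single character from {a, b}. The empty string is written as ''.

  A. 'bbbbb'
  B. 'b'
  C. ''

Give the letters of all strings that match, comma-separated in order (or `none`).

B, C

A → no match
B → match
C → match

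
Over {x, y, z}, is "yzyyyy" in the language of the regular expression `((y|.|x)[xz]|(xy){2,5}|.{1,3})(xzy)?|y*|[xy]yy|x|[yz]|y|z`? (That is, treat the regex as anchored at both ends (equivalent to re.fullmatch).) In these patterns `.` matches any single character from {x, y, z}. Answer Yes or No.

No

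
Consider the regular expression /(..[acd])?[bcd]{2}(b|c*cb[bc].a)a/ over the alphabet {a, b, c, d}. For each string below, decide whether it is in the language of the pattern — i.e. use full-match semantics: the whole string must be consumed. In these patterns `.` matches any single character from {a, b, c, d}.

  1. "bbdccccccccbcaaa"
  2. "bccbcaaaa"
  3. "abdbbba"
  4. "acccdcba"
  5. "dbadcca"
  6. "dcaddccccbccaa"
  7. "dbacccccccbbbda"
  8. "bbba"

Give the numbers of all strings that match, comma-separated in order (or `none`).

1 → match
2 → no match
3 → match
4 → no match
5 → no match
6 → match
7 → no match
8 → match

1, 3, 6, 8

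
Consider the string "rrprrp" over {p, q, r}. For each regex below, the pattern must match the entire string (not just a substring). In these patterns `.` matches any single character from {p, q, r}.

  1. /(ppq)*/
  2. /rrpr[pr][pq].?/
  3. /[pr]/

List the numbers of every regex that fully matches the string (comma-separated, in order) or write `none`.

2

1 → no match
2 → match
3 → no match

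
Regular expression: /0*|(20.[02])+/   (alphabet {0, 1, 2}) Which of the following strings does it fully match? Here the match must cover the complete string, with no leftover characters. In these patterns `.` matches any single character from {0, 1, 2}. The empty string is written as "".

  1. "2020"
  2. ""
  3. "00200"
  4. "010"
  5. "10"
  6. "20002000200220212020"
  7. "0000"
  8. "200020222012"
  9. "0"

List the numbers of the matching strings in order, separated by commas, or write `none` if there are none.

1, 2, 7, 8, 9

1 → match
2 → match
3 → no match
4 → no match
5 → no match
6 → no match
7 → match
8 → match
9 → match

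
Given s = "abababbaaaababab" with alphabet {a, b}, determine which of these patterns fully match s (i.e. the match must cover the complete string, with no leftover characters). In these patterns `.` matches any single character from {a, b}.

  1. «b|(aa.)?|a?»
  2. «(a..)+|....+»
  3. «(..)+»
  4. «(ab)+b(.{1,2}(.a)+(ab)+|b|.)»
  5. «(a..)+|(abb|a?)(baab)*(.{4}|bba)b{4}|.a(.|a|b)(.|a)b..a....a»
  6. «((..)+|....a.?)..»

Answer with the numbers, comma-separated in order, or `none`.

2, 3, 4, 6

1 → no match
2 → match
3 → match
4 → match
5 → no match
6 → match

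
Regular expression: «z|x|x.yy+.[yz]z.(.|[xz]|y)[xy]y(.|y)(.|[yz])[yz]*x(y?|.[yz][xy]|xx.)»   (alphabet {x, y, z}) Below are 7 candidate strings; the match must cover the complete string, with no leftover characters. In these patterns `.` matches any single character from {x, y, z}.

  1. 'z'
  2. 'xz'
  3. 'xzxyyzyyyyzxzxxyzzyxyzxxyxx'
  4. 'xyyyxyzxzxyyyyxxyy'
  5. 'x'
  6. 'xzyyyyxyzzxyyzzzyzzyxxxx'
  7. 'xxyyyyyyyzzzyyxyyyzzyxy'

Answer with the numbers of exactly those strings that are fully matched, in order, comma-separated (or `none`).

1 → match
2 → no match
3 → no match
4 → match
5 → match
6 → match
7 → match

1, 4, 5, 6, 7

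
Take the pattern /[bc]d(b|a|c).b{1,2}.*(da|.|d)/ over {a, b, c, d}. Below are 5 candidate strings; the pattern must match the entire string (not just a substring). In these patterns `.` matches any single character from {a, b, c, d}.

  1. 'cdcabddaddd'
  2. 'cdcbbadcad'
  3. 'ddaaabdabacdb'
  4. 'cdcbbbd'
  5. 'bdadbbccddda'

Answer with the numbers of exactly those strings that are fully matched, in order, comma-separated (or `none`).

1, 2, 4, 5

1 → match
2 → match
3 → no match
4 → match
5 → match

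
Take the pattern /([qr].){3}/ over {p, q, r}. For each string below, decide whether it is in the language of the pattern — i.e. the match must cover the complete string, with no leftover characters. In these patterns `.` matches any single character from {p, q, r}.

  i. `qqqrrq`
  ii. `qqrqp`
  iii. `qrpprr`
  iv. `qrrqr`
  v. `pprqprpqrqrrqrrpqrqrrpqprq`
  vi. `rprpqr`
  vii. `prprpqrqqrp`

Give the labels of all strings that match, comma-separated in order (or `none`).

i, vi

i. `qqqrrq` → match
ii. `qqrqp` → no match
iii. `qrpprr` → no match
iv. `qrrqr` → no match
v → no match
vi. `rprpqr` → match
vii. `prprpqrqqrp` → no match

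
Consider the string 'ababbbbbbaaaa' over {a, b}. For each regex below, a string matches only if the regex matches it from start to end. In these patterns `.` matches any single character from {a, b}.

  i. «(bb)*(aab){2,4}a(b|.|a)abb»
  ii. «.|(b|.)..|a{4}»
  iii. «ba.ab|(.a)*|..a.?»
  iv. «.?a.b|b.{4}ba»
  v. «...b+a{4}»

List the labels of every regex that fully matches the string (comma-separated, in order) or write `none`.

i → no match — must end with 'abb'
ii → no match
iii → no match
iv → no match
v → match

v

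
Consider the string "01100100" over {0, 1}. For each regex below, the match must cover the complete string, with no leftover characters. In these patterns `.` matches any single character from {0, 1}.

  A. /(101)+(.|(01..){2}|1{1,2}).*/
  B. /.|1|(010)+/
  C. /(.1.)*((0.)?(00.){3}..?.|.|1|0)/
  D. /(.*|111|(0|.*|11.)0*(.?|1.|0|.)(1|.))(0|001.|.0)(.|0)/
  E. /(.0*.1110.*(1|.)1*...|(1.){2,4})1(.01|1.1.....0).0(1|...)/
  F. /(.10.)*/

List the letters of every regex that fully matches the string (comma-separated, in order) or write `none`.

A → no match — must start with "101"
B → no match
C → no match
D → match
E → no match
F → no match

D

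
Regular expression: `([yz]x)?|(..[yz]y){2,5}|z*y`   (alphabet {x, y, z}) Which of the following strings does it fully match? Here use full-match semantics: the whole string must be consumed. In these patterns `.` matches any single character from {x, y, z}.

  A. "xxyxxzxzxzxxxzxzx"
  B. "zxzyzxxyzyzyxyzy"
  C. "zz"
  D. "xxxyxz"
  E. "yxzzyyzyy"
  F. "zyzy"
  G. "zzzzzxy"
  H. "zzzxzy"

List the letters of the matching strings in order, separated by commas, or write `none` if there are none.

none

A → no match
B → no match
C → no match
D → no match
E → no match
F → no match
G → no match
H → no match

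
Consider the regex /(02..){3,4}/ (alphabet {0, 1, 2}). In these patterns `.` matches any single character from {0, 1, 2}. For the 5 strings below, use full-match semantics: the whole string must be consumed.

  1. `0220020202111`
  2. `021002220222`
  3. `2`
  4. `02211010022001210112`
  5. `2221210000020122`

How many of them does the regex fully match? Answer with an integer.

1

1 → no match
2 → match
3 → no match — must start with `02`
4 → no match
5 → no match — must start with `02`
Total matched: 1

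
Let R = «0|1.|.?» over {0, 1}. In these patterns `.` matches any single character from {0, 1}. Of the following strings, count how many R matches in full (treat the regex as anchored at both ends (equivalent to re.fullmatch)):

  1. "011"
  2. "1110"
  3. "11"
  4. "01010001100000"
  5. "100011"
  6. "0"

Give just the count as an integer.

2

1 → no match
2 → no match
3 → match
4 → no match
5 → no match
6 → match
Total matched: 2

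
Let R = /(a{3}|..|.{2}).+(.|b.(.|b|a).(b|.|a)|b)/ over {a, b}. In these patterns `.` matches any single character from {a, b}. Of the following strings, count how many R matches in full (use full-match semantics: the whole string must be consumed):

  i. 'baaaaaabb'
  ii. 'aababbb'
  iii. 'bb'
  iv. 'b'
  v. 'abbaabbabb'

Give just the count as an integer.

i → match
ii → match
iii → no match
iv → no match
v → match
Total matched: 3

3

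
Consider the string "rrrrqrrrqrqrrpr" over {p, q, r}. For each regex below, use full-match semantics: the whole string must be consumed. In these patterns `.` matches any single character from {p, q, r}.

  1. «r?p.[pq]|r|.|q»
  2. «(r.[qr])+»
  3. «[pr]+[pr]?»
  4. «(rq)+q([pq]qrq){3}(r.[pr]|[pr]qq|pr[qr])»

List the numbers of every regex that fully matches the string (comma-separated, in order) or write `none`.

2

1 → no match
2 → match
3 → no match
4 → no match — must start with "rq"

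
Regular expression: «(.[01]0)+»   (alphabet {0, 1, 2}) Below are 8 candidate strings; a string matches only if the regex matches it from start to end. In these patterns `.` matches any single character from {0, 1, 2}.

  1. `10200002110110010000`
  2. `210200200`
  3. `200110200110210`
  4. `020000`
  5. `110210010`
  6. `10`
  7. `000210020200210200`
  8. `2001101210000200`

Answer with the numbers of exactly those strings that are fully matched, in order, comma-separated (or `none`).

2, 3, 5

1 → no match
2 → match
3 → match
4 → no match
5 → match
6 → no match
7 → no match
8 → no match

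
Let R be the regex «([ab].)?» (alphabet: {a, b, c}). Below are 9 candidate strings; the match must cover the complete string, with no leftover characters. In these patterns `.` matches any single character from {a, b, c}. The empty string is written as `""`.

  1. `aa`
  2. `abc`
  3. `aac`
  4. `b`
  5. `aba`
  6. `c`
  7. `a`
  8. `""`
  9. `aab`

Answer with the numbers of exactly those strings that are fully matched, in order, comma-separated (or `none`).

1, 8

1. `aa` → match
2. `abc` → no match
3. `aac` → no match
4. `b` → no match
5. `aba` → no match
6. `c` → no match
7. `a` → no match
8. `""` → match
9. `aab` → no match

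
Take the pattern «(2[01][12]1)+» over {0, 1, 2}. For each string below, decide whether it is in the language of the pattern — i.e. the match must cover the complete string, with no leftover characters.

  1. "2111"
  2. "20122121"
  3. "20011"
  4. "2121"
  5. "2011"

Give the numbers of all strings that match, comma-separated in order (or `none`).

1 → match
2 → no match
3 → no match
4 → match
5 → match

1, 4, 5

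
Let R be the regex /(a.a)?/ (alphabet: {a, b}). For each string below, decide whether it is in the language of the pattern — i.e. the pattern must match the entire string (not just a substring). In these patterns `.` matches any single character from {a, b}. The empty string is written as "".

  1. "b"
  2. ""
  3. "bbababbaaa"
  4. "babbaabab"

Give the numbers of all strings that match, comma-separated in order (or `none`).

2

1. "b" → no match
2. "" → match
3. "bbababbaaa" → no match
4. "babbaabab" → no match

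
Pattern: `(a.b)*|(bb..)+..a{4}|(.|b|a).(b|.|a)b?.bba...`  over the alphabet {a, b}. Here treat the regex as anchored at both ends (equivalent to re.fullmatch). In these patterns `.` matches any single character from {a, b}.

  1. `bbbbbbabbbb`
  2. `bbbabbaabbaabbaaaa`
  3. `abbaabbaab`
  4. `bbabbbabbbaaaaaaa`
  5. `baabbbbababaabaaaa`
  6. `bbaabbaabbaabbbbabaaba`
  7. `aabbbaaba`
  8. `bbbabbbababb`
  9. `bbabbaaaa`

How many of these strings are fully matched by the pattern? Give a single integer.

1 → no match
2 → match
3 → no match
4 → no match
5 → no match
6 → no match
7 → no match
8 → no match
9 → no match
Total matched: 1

1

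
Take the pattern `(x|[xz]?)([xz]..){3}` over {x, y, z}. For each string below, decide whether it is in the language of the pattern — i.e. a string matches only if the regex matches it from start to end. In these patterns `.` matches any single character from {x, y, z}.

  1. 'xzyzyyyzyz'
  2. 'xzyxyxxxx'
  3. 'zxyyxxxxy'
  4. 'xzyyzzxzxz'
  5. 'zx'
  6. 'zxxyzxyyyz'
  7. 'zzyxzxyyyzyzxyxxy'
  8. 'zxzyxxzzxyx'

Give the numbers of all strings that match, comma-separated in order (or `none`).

2, 4

1 → no match
2 → match
3 → no match
4 → match
5 → no match
6 → no match
7 → no match
8 → no match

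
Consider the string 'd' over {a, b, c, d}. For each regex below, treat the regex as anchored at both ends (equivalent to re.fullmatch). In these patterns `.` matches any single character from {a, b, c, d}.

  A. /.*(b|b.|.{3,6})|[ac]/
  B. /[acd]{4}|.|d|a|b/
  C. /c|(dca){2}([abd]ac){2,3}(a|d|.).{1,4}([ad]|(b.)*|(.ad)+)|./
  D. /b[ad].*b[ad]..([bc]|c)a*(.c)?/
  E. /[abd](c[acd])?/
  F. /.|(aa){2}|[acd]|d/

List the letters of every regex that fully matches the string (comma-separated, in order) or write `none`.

B, C, E, F

A → no match
B → match
C → match
D → no match — must start with 'b'
E → match
F → match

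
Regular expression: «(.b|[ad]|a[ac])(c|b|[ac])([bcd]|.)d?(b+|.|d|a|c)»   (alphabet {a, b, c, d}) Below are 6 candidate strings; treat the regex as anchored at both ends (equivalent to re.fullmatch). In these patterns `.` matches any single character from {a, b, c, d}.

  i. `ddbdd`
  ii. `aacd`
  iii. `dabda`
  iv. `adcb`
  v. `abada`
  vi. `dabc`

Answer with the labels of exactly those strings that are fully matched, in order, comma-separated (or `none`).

ii, iii, v, vi

i. `ddbdd` → no match
ii. `aacd` → match
iii. `dabda` → match
iv. `adcb` → no match
v. `abada` → match
vi. `dabc` → match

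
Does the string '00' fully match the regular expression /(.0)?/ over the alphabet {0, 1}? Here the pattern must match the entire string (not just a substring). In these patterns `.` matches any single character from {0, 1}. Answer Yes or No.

Yes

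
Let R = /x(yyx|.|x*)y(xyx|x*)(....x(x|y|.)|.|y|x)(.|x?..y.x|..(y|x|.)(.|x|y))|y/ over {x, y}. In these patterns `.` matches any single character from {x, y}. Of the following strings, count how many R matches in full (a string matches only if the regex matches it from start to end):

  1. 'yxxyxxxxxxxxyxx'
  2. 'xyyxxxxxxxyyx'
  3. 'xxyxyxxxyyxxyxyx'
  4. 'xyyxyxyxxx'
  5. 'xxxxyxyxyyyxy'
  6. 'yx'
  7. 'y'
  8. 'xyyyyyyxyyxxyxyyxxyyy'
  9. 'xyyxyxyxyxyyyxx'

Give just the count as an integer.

6

1 → no match
2 → match
3 → match
4 → match
5 → match
6 → no match
7 → match
8 → no match
9 → match
Total matched: 6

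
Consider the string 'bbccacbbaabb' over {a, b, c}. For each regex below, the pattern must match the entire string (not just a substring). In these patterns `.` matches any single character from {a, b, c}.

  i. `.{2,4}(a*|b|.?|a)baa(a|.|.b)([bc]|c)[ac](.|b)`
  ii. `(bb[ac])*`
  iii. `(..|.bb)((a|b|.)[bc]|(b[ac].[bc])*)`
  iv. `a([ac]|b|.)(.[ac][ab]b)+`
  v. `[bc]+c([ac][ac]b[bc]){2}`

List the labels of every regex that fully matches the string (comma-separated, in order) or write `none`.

v

i → no match
ii → no match
iii → no match
iv → no match — must start with 'a'
v → match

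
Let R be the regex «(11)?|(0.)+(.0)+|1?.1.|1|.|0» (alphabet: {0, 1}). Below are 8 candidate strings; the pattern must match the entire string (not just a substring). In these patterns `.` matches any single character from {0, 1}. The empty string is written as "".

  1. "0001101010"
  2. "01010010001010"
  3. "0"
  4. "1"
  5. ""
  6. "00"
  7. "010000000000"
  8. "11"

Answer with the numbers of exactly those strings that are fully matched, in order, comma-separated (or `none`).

1, 2, 3, 4, 5, 7, 8

1 → match
2 → match
3 → match
4 → match
5 → match
6 → no match
7 → match
8 → match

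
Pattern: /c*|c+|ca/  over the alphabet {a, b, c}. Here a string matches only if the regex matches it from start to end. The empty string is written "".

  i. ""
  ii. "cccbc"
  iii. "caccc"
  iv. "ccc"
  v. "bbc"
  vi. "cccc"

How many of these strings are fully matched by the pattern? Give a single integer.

i. "" → match
ii. "cccbc" → no match
iii. "caccc" → no match
iv. "ccc" → match
v. "bbc" → no match
vi. "cccc" → match
Total matched: 3

3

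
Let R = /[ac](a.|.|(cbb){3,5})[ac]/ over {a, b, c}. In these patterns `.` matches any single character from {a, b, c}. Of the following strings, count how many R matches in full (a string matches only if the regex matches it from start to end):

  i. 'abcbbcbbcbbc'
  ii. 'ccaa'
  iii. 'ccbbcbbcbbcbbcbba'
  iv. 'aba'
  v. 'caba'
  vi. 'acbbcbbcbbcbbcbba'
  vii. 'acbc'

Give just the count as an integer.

i → no match
ii → no match
iii → match
iv → match
v → match
vi → match
vii → no match
Total matched: 4

4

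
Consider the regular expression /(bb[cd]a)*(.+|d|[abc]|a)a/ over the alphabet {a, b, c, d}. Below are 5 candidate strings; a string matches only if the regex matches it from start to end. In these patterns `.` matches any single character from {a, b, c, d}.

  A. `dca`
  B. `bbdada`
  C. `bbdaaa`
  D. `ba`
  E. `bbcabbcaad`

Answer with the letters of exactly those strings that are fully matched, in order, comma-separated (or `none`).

A, B, C, D

A. `dca` → match
B. `bbdada` → match
C. `bbdaaa` → match
D. `ba` → match
E. `bbcabbcaad` → no match — must end with `a`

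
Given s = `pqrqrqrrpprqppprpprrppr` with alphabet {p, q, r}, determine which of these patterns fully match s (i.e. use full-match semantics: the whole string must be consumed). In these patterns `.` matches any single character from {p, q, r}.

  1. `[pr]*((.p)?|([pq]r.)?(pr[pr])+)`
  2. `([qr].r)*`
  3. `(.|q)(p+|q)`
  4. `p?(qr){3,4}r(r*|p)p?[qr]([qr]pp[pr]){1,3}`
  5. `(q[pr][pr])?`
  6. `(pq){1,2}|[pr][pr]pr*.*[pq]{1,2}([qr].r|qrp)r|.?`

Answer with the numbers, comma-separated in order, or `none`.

1 → no match
2 → no match
3 → no match
4 → match
5 → no match
6 → no match

4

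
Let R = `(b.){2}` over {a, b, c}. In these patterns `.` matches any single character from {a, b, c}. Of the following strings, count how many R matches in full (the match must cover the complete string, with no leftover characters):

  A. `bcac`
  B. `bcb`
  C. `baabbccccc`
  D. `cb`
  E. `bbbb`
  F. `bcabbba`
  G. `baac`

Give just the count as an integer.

1

A → no match
B → no match
C → no match
D → no match — must start with `b`
E → match
F → no match
G → no match
Total matched: 1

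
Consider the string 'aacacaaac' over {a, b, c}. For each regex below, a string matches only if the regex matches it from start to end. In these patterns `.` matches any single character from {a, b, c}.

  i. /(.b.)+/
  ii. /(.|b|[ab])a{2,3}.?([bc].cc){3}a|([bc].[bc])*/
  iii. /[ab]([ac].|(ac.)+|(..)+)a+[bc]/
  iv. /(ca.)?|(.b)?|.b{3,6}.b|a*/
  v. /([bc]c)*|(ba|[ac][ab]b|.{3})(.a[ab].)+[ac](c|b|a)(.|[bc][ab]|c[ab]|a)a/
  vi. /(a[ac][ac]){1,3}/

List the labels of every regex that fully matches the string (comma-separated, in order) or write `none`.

i → no match
ii → no match
iii → match
iv → no match
v → no match
vi → match

iii, vi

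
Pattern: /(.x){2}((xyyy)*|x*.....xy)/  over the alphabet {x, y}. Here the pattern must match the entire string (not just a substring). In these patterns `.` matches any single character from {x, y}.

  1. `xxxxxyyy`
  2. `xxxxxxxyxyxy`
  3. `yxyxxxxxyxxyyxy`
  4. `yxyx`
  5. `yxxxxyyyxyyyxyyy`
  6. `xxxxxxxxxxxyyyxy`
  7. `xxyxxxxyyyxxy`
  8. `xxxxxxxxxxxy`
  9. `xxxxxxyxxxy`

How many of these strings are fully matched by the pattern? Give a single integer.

1 → match
2 → match
3 → match
4 → match
5 → match
6 → match
7 → match
8 → match
9 → match
Total matched: 9

9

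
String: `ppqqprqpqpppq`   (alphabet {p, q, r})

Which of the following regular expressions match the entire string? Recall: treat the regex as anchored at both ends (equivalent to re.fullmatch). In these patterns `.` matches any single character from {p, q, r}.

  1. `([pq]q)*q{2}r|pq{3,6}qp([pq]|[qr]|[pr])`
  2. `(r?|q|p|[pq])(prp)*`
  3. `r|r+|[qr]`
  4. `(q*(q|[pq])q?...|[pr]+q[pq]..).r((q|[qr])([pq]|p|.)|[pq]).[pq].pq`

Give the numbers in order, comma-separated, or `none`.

1 → no match
2 → no match
3 → no match
4 → match

4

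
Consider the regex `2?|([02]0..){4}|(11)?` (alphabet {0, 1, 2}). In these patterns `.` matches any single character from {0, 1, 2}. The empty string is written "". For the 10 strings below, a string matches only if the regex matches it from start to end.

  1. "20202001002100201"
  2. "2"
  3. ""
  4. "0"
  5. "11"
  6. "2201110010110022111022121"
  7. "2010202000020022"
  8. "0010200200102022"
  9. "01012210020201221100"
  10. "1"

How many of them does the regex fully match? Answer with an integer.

1 → no match
2 → match
3 → match
4 → no match
5 → match
6 → no match
7 → match
8 → match
9 → no match
10 → no match
Total matched: 5

5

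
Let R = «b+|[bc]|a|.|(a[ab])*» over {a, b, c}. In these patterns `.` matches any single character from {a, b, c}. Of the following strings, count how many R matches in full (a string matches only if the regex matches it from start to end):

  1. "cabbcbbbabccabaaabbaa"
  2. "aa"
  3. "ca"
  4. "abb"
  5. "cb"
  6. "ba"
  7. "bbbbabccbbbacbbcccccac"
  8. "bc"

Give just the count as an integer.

1

1 → no match
2 → match
3 → no match
4 → no match
5 → no match
6 → no match
7 → no match
8 → no match
Total matched: 1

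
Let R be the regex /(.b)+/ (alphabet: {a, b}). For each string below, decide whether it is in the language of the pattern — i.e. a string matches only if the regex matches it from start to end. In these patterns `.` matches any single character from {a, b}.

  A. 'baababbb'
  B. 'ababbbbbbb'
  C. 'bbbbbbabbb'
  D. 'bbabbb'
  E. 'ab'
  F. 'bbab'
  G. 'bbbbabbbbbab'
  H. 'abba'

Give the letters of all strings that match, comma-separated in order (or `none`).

B, C, D, E, F, G

A → no match
B → match
C → match
D → match
E → match
F → match
G → match
H → no match — must end with 'b'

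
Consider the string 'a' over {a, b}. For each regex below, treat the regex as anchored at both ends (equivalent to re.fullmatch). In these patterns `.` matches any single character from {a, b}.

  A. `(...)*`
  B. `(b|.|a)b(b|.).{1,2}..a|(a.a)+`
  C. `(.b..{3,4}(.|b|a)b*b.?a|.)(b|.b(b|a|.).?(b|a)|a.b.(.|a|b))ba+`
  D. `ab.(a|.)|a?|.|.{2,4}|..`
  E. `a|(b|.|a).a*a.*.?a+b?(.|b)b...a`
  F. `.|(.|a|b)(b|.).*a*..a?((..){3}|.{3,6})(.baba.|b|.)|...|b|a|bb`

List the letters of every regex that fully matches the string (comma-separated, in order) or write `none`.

D, E, F

A → no match
B → no match
C → no match
D → match
E → match
F → match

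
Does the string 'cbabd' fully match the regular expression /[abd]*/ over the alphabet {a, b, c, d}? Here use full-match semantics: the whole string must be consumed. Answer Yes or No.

No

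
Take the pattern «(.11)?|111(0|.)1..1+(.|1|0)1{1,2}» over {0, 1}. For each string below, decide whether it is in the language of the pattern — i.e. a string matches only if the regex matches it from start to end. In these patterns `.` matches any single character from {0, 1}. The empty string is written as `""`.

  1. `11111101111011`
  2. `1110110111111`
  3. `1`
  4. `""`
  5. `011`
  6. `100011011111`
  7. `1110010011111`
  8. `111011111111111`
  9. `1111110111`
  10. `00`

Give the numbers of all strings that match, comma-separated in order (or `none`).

1, 2, 4, 5, 8, 9

1 → match
2 → match
3 → no match
4 → match
5 → match
6 → no match
7 → no match
8 → match
9 → match
10 → no match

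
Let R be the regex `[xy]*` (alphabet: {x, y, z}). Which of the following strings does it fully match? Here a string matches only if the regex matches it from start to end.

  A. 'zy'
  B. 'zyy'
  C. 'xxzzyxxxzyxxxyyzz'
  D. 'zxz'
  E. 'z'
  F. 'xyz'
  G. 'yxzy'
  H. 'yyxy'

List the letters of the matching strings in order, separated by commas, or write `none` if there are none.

A → no match
B → no match
C → no match
D → no match
E → no match
F → no match
G → no match
H → match

H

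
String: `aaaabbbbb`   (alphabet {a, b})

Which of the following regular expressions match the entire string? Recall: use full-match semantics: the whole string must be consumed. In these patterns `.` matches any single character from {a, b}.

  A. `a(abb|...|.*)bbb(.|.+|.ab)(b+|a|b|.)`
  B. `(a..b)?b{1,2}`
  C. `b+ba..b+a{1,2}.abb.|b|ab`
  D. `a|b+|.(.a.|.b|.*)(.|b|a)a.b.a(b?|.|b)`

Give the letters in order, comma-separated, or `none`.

A

A → match
B → no match
C → no match
D → no match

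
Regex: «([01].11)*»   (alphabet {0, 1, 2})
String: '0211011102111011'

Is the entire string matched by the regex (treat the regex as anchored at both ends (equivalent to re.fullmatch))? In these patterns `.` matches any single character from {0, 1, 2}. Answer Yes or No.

Yes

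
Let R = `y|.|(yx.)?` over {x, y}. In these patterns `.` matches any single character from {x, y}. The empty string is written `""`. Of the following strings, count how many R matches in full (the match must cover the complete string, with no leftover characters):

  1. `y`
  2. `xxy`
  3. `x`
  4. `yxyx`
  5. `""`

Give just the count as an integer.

1 → match
2 → no match
3 → match
4 → no match
5 → match
Total matched: 3

3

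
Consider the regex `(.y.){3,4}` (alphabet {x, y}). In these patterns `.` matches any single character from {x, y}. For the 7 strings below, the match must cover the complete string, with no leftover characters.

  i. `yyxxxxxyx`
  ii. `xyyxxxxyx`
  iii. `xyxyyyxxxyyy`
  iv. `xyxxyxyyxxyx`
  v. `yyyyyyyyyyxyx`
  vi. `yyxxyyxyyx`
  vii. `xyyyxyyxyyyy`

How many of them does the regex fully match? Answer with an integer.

1

i → no match
ii → no match
iii → no match
iv → match
v → no match
vi → no match
vii → no match
Total matched: 1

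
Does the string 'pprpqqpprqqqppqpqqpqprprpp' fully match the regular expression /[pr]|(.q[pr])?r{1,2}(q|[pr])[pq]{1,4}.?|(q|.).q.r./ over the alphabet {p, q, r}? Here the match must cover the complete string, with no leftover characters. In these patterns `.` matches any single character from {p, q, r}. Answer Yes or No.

No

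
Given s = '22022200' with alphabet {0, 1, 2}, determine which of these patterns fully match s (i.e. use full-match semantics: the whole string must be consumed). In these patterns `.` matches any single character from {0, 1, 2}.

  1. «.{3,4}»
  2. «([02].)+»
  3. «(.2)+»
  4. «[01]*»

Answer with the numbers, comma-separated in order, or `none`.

2

1 → no match
2 → match
3 → no match — must end with '2'
4 → no match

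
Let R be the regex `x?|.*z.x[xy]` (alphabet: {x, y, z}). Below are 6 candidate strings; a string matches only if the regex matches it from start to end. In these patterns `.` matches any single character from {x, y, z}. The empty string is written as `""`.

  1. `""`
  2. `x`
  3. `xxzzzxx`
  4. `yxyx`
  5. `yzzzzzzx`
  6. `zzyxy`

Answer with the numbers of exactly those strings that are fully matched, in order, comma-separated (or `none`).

1. `""` → match
2. `x` → match
3. `xxzzzxx` → match
4. `yxyx` → no match
5. `yzzzzzzx` → no match
6. `zzyxy` → match

1, 2, 3, 6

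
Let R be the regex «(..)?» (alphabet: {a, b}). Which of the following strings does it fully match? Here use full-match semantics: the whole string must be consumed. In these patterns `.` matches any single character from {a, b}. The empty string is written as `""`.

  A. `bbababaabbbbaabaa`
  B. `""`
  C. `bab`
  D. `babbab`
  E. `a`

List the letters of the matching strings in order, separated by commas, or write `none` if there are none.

A → no match
B → match
C → no match
D → no match
E → no match

B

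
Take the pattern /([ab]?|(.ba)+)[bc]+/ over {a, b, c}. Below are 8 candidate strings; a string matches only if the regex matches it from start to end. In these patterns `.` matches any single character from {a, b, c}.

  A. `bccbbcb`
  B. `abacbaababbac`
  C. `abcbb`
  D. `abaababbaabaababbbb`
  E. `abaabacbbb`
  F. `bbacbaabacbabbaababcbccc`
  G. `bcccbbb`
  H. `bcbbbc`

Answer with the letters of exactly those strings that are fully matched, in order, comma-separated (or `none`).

A, B, C, D, E, F, G, H

A → match
B → match
C → match
D → match
E → match
F → match
G → match
H → match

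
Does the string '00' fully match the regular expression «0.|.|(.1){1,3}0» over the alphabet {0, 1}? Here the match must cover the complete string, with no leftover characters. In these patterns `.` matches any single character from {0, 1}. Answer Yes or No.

Yes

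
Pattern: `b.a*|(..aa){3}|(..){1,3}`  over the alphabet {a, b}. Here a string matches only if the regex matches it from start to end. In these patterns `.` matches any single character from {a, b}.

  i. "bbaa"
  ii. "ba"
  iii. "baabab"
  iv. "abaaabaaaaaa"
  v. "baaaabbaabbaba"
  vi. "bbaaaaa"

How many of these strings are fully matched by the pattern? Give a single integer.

5

i → match
ii → match
iii → match
iv → match
v → no match
vi → match
Total matched: 5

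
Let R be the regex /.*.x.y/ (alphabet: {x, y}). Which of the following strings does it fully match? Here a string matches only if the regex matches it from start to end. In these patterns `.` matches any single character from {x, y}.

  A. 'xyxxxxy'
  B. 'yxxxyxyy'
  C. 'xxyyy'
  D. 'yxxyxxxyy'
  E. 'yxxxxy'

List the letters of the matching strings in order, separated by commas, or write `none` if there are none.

A. 'xyxxxxy' → match
B. 'yxxxyxyy' → match
C. 'xxyyy' → no match
D. 'yxxyxxxyy' → match
E. 'yxxxxy' → match

A, B, D, E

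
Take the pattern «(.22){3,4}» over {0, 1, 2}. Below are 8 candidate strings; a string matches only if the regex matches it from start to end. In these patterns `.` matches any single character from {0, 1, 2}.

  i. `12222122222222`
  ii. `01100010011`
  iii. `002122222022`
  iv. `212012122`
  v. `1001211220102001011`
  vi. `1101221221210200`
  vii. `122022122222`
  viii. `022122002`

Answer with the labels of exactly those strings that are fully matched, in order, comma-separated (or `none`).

i → no match
ii → no match — must end with `22`
iii → no match
iv → no match
v → no match — must end with `22`
vi → no match — must end with `22`
vii → match
viii → no match — must end with `22`

vii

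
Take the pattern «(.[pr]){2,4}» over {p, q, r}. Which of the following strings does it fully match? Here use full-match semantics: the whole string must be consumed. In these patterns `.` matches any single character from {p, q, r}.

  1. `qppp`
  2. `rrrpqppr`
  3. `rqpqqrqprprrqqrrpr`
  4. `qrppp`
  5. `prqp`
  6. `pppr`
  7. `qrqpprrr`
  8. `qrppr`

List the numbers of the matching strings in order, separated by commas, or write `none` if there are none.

1. `qppp` → match
2. `rrrpqppr` → match
3 → no match
4. `qrppp` → no match
5. `prqp` → match
6. `pppr` → match
7. `qrqpprrr` → match
8. `qrppr` → no match

1, 2, 5, 6, 7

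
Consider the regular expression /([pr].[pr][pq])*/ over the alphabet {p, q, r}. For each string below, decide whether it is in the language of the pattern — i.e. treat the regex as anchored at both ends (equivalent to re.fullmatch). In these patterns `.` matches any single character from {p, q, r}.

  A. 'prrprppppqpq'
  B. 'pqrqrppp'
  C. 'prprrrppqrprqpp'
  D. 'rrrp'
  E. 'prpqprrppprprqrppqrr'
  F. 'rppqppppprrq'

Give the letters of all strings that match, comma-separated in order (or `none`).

A → match
B → match
C → no match
D → match
E → no match
F → match

A, B, D, F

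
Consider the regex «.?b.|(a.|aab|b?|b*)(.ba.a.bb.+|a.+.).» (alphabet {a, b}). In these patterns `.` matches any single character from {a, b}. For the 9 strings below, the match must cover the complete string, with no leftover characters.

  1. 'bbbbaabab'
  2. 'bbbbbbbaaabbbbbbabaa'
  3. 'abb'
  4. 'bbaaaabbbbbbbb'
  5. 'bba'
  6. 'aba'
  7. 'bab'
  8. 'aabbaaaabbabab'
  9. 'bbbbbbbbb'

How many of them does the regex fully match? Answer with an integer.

7

1. 'bbbbaabab' → match
2 → match
3. 'abb' → match
4 → match
5. 'bba' → match
6. 'aba' → match
7. 'bab' → no match
8 → match
9. 'bbbbbbbbb' → no match
Total matched: 7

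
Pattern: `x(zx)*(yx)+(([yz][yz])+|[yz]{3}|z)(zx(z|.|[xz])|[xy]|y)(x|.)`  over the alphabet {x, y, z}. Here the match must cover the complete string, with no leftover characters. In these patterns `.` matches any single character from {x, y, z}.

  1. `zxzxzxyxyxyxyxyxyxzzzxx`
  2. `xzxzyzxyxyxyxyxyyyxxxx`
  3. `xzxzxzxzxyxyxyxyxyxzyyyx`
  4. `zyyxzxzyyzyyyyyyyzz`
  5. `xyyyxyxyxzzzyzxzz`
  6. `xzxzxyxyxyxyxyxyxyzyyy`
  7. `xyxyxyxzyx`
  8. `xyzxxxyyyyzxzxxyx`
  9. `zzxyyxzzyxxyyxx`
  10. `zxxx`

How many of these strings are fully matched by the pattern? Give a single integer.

1 → no match — must start with `x`
2 → no match
3 → match
4 → no match — must start with `x`
5 → no match
6 → match
7 → match
8 → no match
9 → no match — must start with `x`
10 → no match — must start with `x`
Total matched: 3

3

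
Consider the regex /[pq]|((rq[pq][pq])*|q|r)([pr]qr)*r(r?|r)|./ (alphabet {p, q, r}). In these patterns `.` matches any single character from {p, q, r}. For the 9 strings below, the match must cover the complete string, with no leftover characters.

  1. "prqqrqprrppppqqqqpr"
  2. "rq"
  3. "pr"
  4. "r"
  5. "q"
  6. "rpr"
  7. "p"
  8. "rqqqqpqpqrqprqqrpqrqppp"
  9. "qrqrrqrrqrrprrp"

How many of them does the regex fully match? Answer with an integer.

1 → no match
2 → no match
3 → no match
4 → match
5 → match
6 → no match
7 → match
8 → no match
9 → no match
Total matched: 3

3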